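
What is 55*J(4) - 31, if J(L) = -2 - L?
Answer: -361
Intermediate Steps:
55*J(4) - 31 = 55*(-2 - 1*4) - 31 = 55*(-2 - 4) - 31 = 55*(-6) - 31 = -330 - 31 = -361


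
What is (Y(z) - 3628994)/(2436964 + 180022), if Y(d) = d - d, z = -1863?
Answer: -1814497/1308493 ≈ -1.3867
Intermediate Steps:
Y(d) = 0
(Y(z) - 3628994)/(2436964 + 180022) = (0 - 3628994)/(2436964 + 180022) = -3628994/2616986 = -3628994*1/2616986 = -1814497/1308493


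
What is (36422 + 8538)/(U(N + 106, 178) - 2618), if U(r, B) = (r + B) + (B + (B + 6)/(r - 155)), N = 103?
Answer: -1213920/55339 ≈ -21.936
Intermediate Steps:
U(r, B) = r + 2*B + (6 + B)/(-155 + r) (U(r, B) = (B + r) + (B + (6 + B)/(-155 + r)) = r + 2*B + (6 + B)/(-155 + r))
(36422 + 8538)/(U(N + 106, 178) - 2618) = (36422 + 8538)/((6 + (103 + 106)**2 - 309*178 - 155*(103 + 106) + 2*178*(103 + 106))/(-155 + (103 + 106)) - 2618) = 44960/((6 + 209**2 - 55002 - 155*209 + 2*178*209)/(-155 + 209) - 2618) = 44960/((6 + 43681 - 55002 - 32395 + 74404)/54 - 2618) = 44960/((1/54)*30694 - 2618) = 44960/(15347/27 - 2618) = 44960/(-55339/27) = 44960*(-27/55339) = -1213920/55339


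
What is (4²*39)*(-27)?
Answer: -16848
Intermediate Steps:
(4²*39)*(-27) = (16*39)*(-27) = 624*(-27) = -16848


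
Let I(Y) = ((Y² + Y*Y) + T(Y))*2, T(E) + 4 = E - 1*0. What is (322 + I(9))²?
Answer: 430336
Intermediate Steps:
T(E) = -4 + E (T(E) = -4 + (E - 1*0) = -4 + (E + 0) = -4 + E)
I(Y) = -8 + 2*Y + 4*Y² (I(Y) = ((Y² + Y*Y) + (-4 + Y))*2 = ((Y² + Y²) + (-4 + Y))*2 = (2*Y² + (-4 + Y))*2 = (-4 + Y + 2*Y²)*2 = -8 + 2*Y + 4*Y²)
(322 + I(9))² = (322 + (-8 + 2*9 + 4*9²))² = (322 + (-8 + 18 + 4*81))² = (322 + (-8 + 18 + 324))² = (322 + 334)² = 656² = 430336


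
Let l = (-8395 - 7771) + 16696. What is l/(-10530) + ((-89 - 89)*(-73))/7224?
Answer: 2216635/1267812 ≈ 1.7484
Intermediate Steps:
l = 530 (l = -16166 + 16696 = 530)
l/(-10530) + ((-89 - 89)*(-73))/7224 = 530/(-10530) + ((-89 - 89)*(-73))/7224 = 530*(-1/10530) - 178*(-73)*(1/7224) = -53/1053 + 12994*(1/7224) = -53/1053 + 6497/3612 = 2216635/1267812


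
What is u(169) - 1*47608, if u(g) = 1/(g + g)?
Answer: -16091503/338 ≈ -47608.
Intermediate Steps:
u(g) = 1/(2*g)
u(169) - 1*47608 = (½)/169 - 1*47608 = (½)*(1/169) - 47608 = 1/338 - 47608 = -16091503/338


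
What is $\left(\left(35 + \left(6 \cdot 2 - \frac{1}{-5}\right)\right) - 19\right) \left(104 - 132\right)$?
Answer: $- \frac{3948}{5} \approx -789.6$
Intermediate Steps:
$\left(\left(35 + \left(6 \cdot 2 - \frac{1}{-5}\right)\right) - 19\right) \left(104 - 132\right) = \left(\left(35 + \left(12 - - \frac{1}{5}\right)\right) - 19\right) \left(-28\right) = \left(\left(35 + \left(12 + \frac{1}{5}\right)\right) - 19\right) \left(-28\right) = \left(\left(35 + \frac{61}{5}\right) - 19\right) \left(-28\right) = \left(\frac{236}{5} - 19\right) \left(-28\right) = \frac{141}{5} \left(-28\right) = - \frac{3948}{5}$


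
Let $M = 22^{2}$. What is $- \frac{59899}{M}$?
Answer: $- \frac{59899}{484} \approx -123.76$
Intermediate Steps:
$M = 484$
$- \frac{59899}{M} = - \frac{59899}{484}$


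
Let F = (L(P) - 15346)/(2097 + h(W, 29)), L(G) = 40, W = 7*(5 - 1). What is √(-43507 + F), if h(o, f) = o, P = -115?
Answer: I*√7859752885/425 ≈ 208.6*I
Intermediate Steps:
W = 28 (W = 7*4 = 28)
F = -15306/2125 (F = (40 - 15346)/(2097 + 28) = -15306/2125 ≈ -7.2028)
√(-43507 + F) = √(-43507 - 15306/2125) = √(-92467681/2125) = I*√7859752885/425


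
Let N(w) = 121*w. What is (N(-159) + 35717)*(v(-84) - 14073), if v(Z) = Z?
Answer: -233279046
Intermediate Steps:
(N(-159) + 35717)*(v(-84) - 14073) = (121*(-159) + 35717)*(-84 - 14073) = (-19239 + 35717)*(-14157) = 16478*(-14157) = -233279046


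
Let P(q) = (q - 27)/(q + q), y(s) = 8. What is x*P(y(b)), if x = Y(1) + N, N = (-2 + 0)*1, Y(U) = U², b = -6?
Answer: 19/16 ≈ 1.1875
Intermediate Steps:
P(q) = (-27 + q)/(2*q) (P(q) = (-27 + q)/((2*q)) = (-27 + q)*(1/(2*q)) = (-27 + q)/(2*q))
N = -2 (N = -2*1 = -2)
x = -1 (x = 1² - 2 = 1 - 2 = -1)
x*P(y(b)) = -(-27 + 8)/(2*8) = -(-19)/(2*8) = -1*(-19/16) = 19/16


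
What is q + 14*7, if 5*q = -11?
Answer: 479/5 ≈ 95.800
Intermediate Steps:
q = -11/5 (q = (⅕)*(-11) = -11/5 ≈ -2.2000)
q + 14*7 = -11/5 + 14*7 = -11/5 + 98 = 479/5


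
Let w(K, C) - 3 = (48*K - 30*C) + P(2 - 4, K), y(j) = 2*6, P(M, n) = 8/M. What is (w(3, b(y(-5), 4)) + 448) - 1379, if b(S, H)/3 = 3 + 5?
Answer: -1508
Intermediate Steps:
y(j) = 12
b(S, H) = 24 (b(S, H) = 3*(3 + 5) = 3*8 = 24)
w(K, C) = -1 - 30*C + 48*K (w(K, C) = 3 + ((48*K - 30*C) + 8/(2 - 4)) = 3 + ((-30*C + 48*K) + 8/(-2)) = 3 + ((-30*C + 48*K) + 8*(-½)) = 3 + ((-30*C + 48*K) - 4) = 3 + (-4 - 30*C + 48*K) = -1 - 30*C + 48*K)
(w(3, b(y(-5), 4)) + 448) - 1379 = ((-1 - 30*24 + 48*3) + 448) - 1379 = ((-1 - 720 + 144) + 448) - 1379 = (-577 + 448) - 1379 = -129 - 1379 = -1508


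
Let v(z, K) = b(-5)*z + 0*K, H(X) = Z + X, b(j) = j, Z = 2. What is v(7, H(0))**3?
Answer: -42875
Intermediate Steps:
H(X) = 2 + X
v(z, K) = -5*z (v(z, K) = -5*z + 0*K = -5*z + 0 = -5*z)
v(7, H(0))**3 = (-5*7)**3 = (-35)**3 = -42875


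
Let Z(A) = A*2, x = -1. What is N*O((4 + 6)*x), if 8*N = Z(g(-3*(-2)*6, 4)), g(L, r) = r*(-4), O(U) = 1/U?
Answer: ⅖ ≈ 0.40000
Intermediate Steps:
g(L, r) = -4*r
Z(A) = 2*A
N = -4 (N = (2*(-4*4))/8 = (2*(-16))/8 = (⅛)*(-32) = -4)
N*O((4 + 6)*x) = -4*(-1/(4 + 6)) = -4/(10*(-1)) = -4/(-10) = -4*(-⅒) = ⅖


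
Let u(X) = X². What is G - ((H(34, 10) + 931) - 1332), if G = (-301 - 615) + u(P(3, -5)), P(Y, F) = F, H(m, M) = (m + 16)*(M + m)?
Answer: -2690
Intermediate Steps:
H(m, M) = (16 + m)*(M + m)
G = -891 (G = (-301 - 615) + (-5)² = -916 + 25 = -891)
G - ((H(34, 10) + 931) - 1332) = -891 - (((34² + 16*10 + 16*34 + 10*34) + 931) - 1332) = -891 - (((1156 + 160 + 544 + 340) + 931) - 1332) = -891 - ((2200 + 931) - 1332) = -891 - (3131 - 1332) = -891 - 1*1799 = -891 - 1799 = -2690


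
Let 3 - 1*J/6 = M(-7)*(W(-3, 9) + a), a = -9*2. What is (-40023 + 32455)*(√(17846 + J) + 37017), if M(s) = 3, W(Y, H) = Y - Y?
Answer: -280144656 - 15136*√4547 ≈ -2.8117e+8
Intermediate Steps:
W(Y, H) = 0
a = -18
J = 342 (J = 18 - 18*(0 - 18) = 18 - 18*(-18) = 18 - 6*(-54) = 18 + 324 = 342)
(-40023 + 32455)*(√(17846 + J) + 37017) = (-40023 + 32455)*(√(17846 + 342) + 37017) = -7568*(√18188 + 37017) = -7568*(2*√4547 + 37017) = -7568*(37017 + 2*√4547) = -280144656 - 15136*√4547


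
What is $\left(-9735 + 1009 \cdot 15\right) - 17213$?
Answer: $-11813$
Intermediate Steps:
$\left(-9735 + 1009 \cdot 15\right) - 17213 = \left(-9735 + 15135\right) - 17213 = 5400 - 17213 = -11813$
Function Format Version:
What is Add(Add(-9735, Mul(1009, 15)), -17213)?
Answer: -11813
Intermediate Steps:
Add(Add(-9735, Mul(1009, 15)), -17213) = Add(Add(-9735, 15135), -17213) = Add(5400, -17213) = -11813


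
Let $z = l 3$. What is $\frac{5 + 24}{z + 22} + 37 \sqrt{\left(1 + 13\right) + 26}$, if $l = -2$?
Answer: $\frac{29}{16} + 74 \sqrt{10} \approx 235.82$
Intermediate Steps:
$z = -6$ ($z = \left(-2\right) 3 = -6$)
$\frac{5 + 24}{z + 22} + 37 \sqrt{\left(1 + 13\right) + 26} = \frac{5 + 24}{-6 + 22} + 37 \sqrt{\left(1 + 13\right) + 26} = \frac{29}{16} + 37 \sqrt{14 + 26} = 29 \cdot \frac{1}{16} + 37 \sqrt{40} = \frac{29}{16} + 37 \cdot 2 \sqrt{10} = \frac{29}{16} + 74 \sqrt{10}$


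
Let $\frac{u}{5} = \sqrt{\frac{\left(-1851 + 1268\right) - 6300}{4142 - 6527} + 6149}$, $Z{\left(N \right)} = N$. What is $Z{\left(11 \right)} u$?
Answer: $\frac{22 \sqrt{972036430}}{159} \approx 4313.9$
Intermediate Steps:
$u = \frac{2 \sqrt{972036430}}{159}$ ($u = 5 \sqrt{\frac{\left(-1851 + 1268\right) - 6300}{4142 - 6527} + 6149} = 5 \sqrt{\frac{-583 - 6300}{-2385} + 6149} = 5 \sqrt{\left(-6883\right) \left(- \frac{1}{2385}\right) + 6149} = 5 \sqrt{\frac{6883}{2385} + 6149} = 5 \sqrt{\frac{14672248}{2385}} = 5 \frac{2 \sqrt{972036430}}{795} = \frac{2 \sqrt{972036430}}{159} \approx 392.17$)
$Z{\left(11 \right)} u = 11 \frac{2 \sqrt{972036430}}{159} = \frac{22 \sqrt{972036430}}{159}$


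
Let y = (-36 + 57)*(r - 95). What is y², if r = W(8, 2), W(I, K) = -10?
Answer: 4862025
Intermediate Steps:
r = -10
y = -2205 (y = (-36 + 57)*(-10 - 95) = 21*(-105) = -2205)
y² = (-2205)² = 4862025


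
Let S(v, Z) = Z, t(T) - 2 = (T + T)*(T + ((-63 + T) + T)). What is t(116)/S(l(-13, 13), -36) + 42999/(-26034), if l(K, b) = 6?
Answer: -71790338/39051 ≈ -1838.4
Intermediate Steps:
t(T) = 2 + 2*T*(-63 + 3*T) (t(T) = 2 + (T + T)*(T + ((-63 + T) + T)) = 2 + (2*T)*(T + (-63 + 2*T)) = 2 + (2*T)*(-63 + 3*T) = 2 + 2*T*(-63 + 3*T))
t(116)/S(l(-13, 13), -36) + 42999/(-26034) = (2 - 126*116 + 6*116²)/(-36) + 42999/(-26034) = (2 - 14616 + 6*13456)*(-1/36) + 42999*(-1/26034) = (2 - 14616 + 80736)*(-1/36) - 14333/8678 = 66122*(-1/36) - 14333/8678 = -33061/18 - 14333/8678 = -71790338/39051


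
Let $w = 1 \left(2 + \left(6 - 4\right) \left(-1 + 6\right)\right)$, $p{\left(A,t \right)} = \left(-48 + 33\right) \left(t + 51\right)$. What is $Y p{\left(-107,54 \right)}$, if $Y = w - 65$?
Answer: $83475$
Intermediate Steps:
$p{\left(A,t \right)} = -765 - 15 t$ ($p{\left(A,t \right)} = - 15 \left(51 + t\right) = -765 - 15 t$)
$w = 12$ ($w = 1 \left(2 + 2 \cdot 5\right) = 1 \left(2 + 10\right) = 1 \cdot 12 = 12$)
$Y = -53$ ($Y = 12 - 65 = -53$)
$Y p{\left(-107,54 \right)} = - 53 \left(-765 - 810\right) = \left(-53\right) \left(-1575\right) = 83475$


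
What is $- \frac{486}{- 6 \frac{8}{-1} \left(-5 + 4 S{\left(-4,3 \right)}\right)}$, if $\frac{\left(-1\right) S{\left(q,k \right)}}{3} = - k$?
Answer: $- \frac{81}{248} \approx -0.32661$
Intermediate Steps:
$S{\left(q,k \right)} = 3 k$ ($S{\left(q,k \right)} = - 3 \left(- k\right) = 3 k$)
$- \frac{486}{- 6 \frac{8}{-1} \left(-5 + 4 S{\left(-4,3 \right)}\right)} = - \frac{486}{- 6 \frac{8}{-1} \left(-5 + 4 \cdot 3 \cdot 3\right)} = - \frac{486}{- 6 \cdot 8 \left(-1\right) \left(-5 + 4 \cdot 9\right)} = - \frac{486}{\left(-6\right) \left(-8\right) \left(-5 + 36\right)} = - \frac{486}{48 \cdot 31} = - \frac{486}{1488} = \left(-486\right) \frac{1}{1488} = - \frac{81}{248}$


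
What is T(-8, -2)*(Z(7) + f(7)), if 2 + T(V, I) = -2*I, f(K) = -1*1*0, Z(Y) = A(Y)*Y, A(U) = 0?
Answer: 0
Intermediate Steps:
Z(Y) = 0 (Z(Y) = 0*Y = 0)
f(K) = 0 (f(K) = -1*0 = 0)
T(V, I) = -2 - 2*I
T(-8, -2)*(Z(7) + f(7)) = (-2 - 2*(-2))*(0 + 0) = (-2 + 4)*0 = 2*0 = 0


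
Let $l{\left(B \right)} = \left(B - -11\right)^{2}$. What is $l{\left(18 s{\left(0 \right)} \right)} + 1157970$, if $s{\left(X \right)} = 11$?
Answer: $1201651$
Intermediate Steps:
$l{\left(B \right)} = \left(11 + B\right)^{2}$ ($l{\left(B \right)} = \left(B + 11\right)^{2} = \left(11 + B\right)^{2}$)
$l{\left(18 s{\left(0 \right)} \right)} + 1157970 = \left(11 + 18 \cdot 11\right)^{2} + 1157970 = \left(11 + 198\right)^{2} + 1157970 = 209^{2} + 1157970 = 43681 + 1157970 = 1201651$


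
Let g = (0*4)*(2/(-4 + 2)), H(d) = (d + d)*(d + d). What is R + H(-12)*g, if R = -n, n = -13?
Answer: 13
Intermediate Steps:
H(d) = 4*d**2 (H(d) = (2*d)*(2*d) = 4*d**2)
R = 13 (R = -1*(-13) = 13)
g = 0 (g = 0*(2/(-2)) = 0*(2*(-1/2)) = 0*(-1) = 0)
R + H(-12)*g = 13 + (4*(-12)**2)*0 = 13 + (4*144)*0 = 13 + 576*0 = 13 + 0 = 13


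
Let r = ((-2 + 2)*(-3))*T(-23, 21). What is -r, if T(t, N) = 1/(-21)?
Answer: 0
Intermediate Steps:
T(t, N) = -1/21
r = 0 (r = ((-2 + 2)*(-3))*(-1/21) = (0*(-3))*(-1/21) = 0*(-1/21) = 0)
-r = -1*0 = 0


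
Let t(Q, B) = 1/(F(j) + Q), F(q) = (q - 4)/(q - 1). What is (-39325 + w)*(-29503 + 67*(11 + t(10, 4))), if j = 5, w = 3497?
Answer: 42246156264/41 ≈ 1.0304e+9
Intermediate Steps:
F(q) = (-4 + q)/(-1 + q)
t(Q, B) = 1/(¼ + Q) (t(Q, B) = 1/((-4 + 5)/(-1 + 5) + Q) = 1/(1/4 + Q) = 1/((¼)*1 + Q) = 1/(¼ + Q))
(-39325 + w)*(-29503 + 67*(11 + t(10, 4))) = (-39325 + 3497)*(-29503 + 67*(11 + 4/(1 + 4*10))) = -35828*(-29503 + 67*(11 + 4/(1 + 40))) = -35828*(-29503 + 67*(11 + 4/41)) = -35828*(-29503 + 67*(455/41)) = -35828*(-29503 + 30485/41) = -35828*(-1179138/41) = 42246156264/41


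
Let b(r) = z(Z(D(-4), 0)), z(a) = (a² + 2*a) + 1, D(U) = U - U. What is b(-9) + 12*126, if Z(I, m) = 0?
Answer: 1513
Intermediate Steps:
D(U) = 0
z(a) = 1 + a² + 2*a
b(r) = 1 (b(r) = 1 + 0² + 2*0 = 1 + 0 + 0 = 1)
b(-9) + 12*126 = 1 + 12*126 = 1 + 1512 = 1513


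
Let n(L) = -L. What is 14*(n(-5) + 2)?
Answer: 98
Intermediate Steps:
14*(n(-5) + 2) = 14*(-1*(-5) + 2) = 14*(5 + 2) = 14*7 = 98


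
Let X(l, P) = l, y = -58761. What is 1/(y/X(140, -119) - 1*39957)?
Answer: -140/5652741 ≈ -2.4767e-5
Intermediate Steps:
1/(y/X(140, -119) - 1*39957) = 1/(-58761/140 - 1*39957) = 1/(-58761*1/140 - 39957) = 1/(-58761/140 - 39957) = 1/(-5652741/140) = -140/5652741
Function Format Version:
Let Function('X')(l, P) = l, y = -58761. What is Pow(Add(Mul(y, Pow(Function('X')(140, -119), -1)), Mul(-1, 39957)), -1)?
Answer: Rational(-140, 5652741) ≈ -2.4767e-5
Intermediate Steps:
Pow(Add(Mul(y, Pow(Function('X')(140, -119), -1)), Mul(-1, 39957)), -1) = Pow(Add(Mul(-58761, Pow(140, -1)), Mul(-1, 39957)), -1) = Pow(Add(Mul(-58761, Rational(1, 140)), -39957), -1) = Pow(Add(Rational(-58761, 140), -39957), -1) = Pow(Rational(-5652741, 140), -1) = Rational(-140, 5652741)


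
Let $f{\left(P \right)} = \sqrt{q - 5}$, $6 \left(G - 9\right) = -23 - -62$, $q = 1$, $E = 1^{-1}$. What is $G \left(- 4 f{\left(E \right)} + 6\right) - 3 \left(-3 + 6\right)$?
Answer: $84 - 124 i \approx 84.0 - 124.0 i$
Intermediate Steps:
$E = 1$
$G = \frac{31}{2}$ ($G = 9 + \frac{-23 - -62}{6} = 9 + \frac{-23 + 62}{6} = 9 + \frac{1}{6} \cdot 39 = 9 + \frac{13}{2} = \frac{31}{2} \approx 15.5$)
$f{\left(P \right)} = 2 i$ ($f{\left(P \right)} = \sqrt{1 - 5} = \sqrt{-4} = 2 i$)
$G \left(- 4 f{\left(E \right)} + 6\right) - 3 \left(-3 + 6\right) = \frac{31 \left(- 4 \cdot 2 i + 6\right)}{2} - 3 \left(-3 + 6\right) = \frac{31 \left(- 8 i + 6\right)}{2} - 9 = \frac{31 \left(6 - 8 i\right)}{2} - 9 = \left(93 - 124 i\right) - 9 = 84 - 124 i$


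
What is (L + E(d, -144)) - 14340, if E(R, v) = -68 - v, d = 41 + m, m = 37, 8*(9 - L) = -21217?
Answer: -92823/8 ≈ -11603.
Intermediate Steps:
L = 21289/8 (L = 9 - ⅛*(-21217) = 9 + 21217/8 = 21289/8 ≈ 2661.1)
d = 78 (d = 41 + 37 = 78)
(L + E(d, -144)) - 14340 = (21289/8 + (-68 - 1*(-144))) - 14340 = (21289/8 + (-68 + 144)) - 14340 = (21289/8 + 76) - 14340 = 21897/8 - 14340 = -92823/8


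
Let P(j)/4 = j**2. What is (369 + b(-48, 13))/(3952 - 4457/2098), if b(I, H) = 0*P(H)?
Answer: 774162/8286839 ≈ 0.093421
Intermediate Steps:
P(j) = 4*j**2
b(I, H) = 0 (b(I, H) = 0*(4*H**2) = 0)
(369 + b(-48, 13))/(3952 - 4457/2098) = (369 + 0)/(3952 - 4457/2098) = 369/(3952 - 4457*1/2098) = 369/(3952 - 4457/2098) = 369/(8286839/2098) = 369*(2098/8286839) = 774162/8286839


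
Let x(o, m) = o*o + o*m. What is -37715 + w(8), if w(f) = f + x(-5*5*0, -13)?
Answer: -37707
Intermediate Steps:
x(o, m) = o² + m*o
w(f) = f (w(f) = f + (-5*5*0)*(-13 - 5*5*0) = f + (-25*0)*(-13 - 25*0) = f + 0*(-13 + 0) = f + 0*(-13) = f + 0 = f)
-37715 + w(8) = -37715 + 8 = -37707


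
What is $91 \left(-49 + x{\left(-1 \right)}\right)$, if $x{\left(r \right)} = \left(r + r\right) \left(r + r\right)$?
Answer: $-4095$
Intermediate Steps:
$x{\left(r \right)} = 4 r^{2}$ ($x{\left(r \right)} = 2 r 2 r = 4 r^{2}$)
$91 \left(-49 + x{\left(-1 \right)}\right) = 91 \left(-49 + 4 \left(-1\right)^{2}\right) = 91 \left(-49 + 4 \cdot 1\right) = 91 \left(-49 + 4\right) = 91 \left(-45\right) = -4095$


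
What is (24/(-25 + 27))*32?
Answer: 384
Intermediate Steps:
(24/(-25 + 27))*32 = (24/2)*32 = ((½)*24)*32 = 12*32 = 384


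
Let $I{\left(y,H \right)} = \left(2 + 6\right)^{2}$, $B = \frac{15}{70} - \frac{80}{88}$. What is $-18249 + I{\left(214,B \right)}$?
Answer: $-18185$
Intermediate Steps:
$B = - \frac{107}{154}$ ($B = 15 \cdot \frac{1}{70} - \frac{10}{11} = \frac{3}{14} - \frac{10}{11} = - \frac{107}{154} \approx -0.69481$)
$I{\left(y,H \right)} = 64$ ($I{\left(y,H \right)} = 8^{2} = 64$)
$-18249 + I{\left(214,B \right)} = -18249 + 64 = -18185$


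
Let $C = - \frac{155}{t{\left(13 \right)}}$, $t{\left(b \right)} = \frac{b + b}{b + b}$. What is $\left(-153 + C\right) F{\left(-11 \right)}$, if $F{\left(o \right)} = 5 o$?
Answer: $16940$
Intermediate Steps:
$t{\left(b \right)} = 1$ ($t{\left(b \right)} = \frac{2 b}{2 b} = 2 b \frac{1}{2 b} = 1$)
$C = -155$ ($C = - \frac{155}{1} = \left(-155\right) 1 = -155$)
$\left(-153 + C\right) F{\left(-11 \right)} = \left(-153 - 155\right) 5 \left(-11\right) = \left(-308\right) \left(-55\right) = 16940$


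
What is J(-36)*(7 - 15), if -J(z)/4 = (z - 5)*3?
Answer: -3936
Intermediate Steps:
J(z) = 60 - 12*z (J(z) = -4*(z - 5)*3 = -4*(-5 + z)*3 = -4*(-15 + 3*z) = 60 - 12*z)
J(-36)*(7 - 15) = (60 - 12*(-36))*(7 - 15) = (60 + 432)*(-8) = 492*(-8) = -3936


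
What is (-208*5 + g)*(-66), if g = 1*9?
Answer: 68046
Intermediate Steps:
g = 9
(-208*5 + g)*(-66) = (-208*5 + 9)*(-66) = (-1040 + 9)*(-66) = -1031*(-66) = 68046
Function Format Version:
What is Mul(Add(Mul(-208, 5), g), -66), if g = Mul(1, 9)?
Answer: 68046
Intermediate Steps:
g = 9
Mul(Add(Mul(-208, 5), g), -66) = Mul(Add(Mul(-208, 5), 9), -66) = Mul(Add(-1040, 9), -66) = Mul(-1031, -66) = 68046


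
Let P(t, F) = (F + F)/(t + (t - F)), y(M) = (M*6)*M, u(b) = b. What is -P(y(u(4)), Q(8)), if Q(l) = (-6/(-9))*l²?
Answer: -4/7 ≈ -0.57143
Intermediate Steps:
Q(l) = 2*l²/3 (Q(l) = (-6*(-⅑))*l² = 2*l²/3)
y(M) = 6*M² (y(M) = (6*M)*M = 6*M²)
P(t, F) = 2*F/(-F + 2*t) (P(t, F) = (2*F)/(-F + 2*t) = 2*F/(-F + 2*t))
-P(y(u(4)), Q(8)) = -2*(⅔)*8²/(-2*8²/3 + 2*(6*4²)) = -2*(⅔)*64/(-2*64/3 + 2*(6*16)) = -2*128/(3*(-1*128/3 + 2*96)) = -2*128/(3*(-128/3 + 192)) = -2*128/(3*448/3) = -2*128*3/(3*448) = -1*4/7 = -4/7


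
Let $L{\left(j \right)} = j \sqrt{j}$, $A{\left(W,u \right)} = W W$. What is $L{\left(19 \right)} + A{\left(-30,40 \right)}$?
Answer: $900 + 19 \sqrt{19} \approx 982.82$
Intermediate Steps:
$A{\left(W,u \right)} = W^{2}$
$L{\left(j \right)} = j^{\frac{3}{2}}$
$L{\left(19 \right)} + A{\left(-30,40 \right)} = 19^{\frac{3}{2}} + \left(-30\right)^{2} = 19 \sqrt{19} + 900 = 900 + 19 \sqrt{19}$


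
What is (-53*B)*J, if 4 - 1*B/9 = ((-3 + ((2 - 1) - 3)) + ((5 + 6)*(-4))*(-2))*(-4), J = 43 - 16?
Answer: -4327344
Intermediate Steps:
J = 27
B = 3024 (B = 36 - 9*((-3 + ((2 - 1) - 3)) + ((5 + 6)*(-4))*(-2))*(-4) = 36 - 9*((-3 + (1 - 3)) + (11*(-4))*(-2))*(-4) = 36 - 9*((-3 - 2) - 44*(-2))*(-4) = 36 - 9*(-5 + 88)*(-4) = 36 - 747*(-4) = 36 - 9*(-332) = 36 + 2988 = 3024)
(-53*B)*J = -53*3024*27 = -160272*27 = -4327344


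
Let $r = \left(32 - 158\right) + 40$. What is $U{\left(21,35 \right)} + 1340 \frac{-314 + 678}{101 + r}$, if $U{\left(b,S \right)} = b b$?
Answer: $\frac{98875}{3} \approx 32958.0$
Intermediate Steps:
$r = -86$ ($r = -126 + 40 = -86$)
$U{\left(b,S \right)} = b^{2}$
$U{\left(21,35 \right)} + 1340 \frac{-314 + 678}{101 + r} = 21^{2} + 1340 \frac{-314 + 678}{101 - 86} = 441 + 1340 \cdot \frac{364}{15} = 441 + \frac{97552}{3} = \frac{98875}{3}$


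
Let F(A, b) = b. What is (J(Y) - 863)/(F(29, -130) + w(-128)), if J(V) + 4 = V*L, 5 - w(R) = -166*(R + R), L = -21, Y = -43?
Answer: -12/14207 ≈ -0.00084465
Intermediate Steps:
w(R) = 5 + 332*R (w(R) = 5 - (-166)*(R + R) = 5 - (-166)*2*R = 5 - (-332)*R = 5 + 332*R)
J(V) = -4 - 21*V (J(V) = -4 + V*(-21) = -4 - 21*V)
(J(Y) - 863)/(F(29, -130) + w(-128)) = ((-4 - 21*(-43)) - 863)/(-130 + (5 + 332*(-128))) = ((-4 + 903) - 863)/(-130 + (5 - 42496)) = (899 - 863)/(-130 - 42491) = 36/(-42621) = 36*(-1/42621) = -12/14207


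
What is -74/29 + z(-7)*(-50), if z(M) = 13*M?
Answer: 131876/29 ≈ 4547.4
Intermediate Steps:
-74/29 + z(-7)*(-50) = -74/29 + (13*(-7))*(-50) = -74*1/29 - 91*(-50) = -74/29 + 4550 = 131876/29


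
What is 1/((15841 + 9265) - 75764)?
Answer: -1/50658 ≈ -1.9740e-5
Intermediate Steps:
1/((15841 + 9265) - 75764) = 1/(25106 - 75764) = 1/(-50658) = -1/50658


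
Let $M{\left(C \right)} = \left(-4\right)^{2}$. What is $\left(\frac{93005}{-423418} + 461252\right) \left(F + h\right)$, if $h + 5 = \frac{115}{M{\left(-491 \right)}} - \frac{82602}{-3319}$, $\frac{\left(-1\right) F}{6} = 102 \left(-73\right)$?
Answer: $\frac{463630508352369811431}{22485189472} \approx 2.0619 \cdot 10^{10}$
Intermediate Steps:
$F = 44676$ ($F = - 6 \cdot 102 \left(-73\right) = \left(-6\right) \left(-7446\right) = 44676$)
$M{\left(C \right)} = 16$
$h = \frac{1437797}{53104}$ ($h = -5 + \left(\frac{115}{16} - \frac{82602}{-3319}\right) = -5 + \left(115 \cdot \frac{1}{16} - - \frac{82602}{3319}\right) = -5 + \left(\frac{115}{16} + \frac{82602}{3319}\right) = -5 + \frac{1703317}{53104} = \frac{1437797}{53104} \approx 27.075$)
$\left(\frac{93005}{-423418} + 461252\right) \left(F + h\right) = \left(\frac{93005}{-423418} + 461252\right) \left(44676 + \frac{1437797}{53104}\right) = \left(93005 \left(- \frac{1}{423418}\right) + 461252\right) \frac{2373912101}{53104} = \left(- \frac{93005}{423418} + 461252\right) \frac{2373912101}{53104} = \frac{195302306331}{423418} \cdot \frac{2373912101}{53104} = \frac{463630508352369811431}{22485189472}$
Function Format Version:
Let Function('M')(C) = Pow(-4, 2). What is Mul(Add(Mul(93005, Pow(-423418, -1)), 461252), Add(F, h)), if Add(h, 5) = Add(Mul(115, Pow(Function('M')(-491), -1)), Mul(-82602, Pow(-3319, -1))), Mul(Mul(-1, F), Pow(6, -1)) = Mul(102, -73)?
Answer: Rational(463630508352369811431, 22485189472) ≈ 2.0619e+10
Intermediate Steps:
F = 44676 (F = Mul(-6, Mul(102, -73)) = Mul(-6, -7446) = 44676)
Function('M')(C) = 16
h = Rational(1437797, 53104) (h = Add(-5, Add(Mul(115, Pow(16, -1)), Mul(-82602, Pow(-3319, -1)))) = Add(-5, Add(Mul(115, Rational(1, 16)), Mul(-82602, Rational(-1, 3319)))) = Add(-5, Add(Rational(115, 16), Rational(82602, 3319))) = Add(-5, Rational(1703317, 53104)) = Rational(1437797, 53104) ≈ 27.075)
Mul(Add(Mul(93005, Pow(-423418, -1)), 461252), Add(F, h)) = Mul(Add(Mul(93005, Pow(-423418, -1)), 461252), Add(44676, Rational(1437797, 53104))) = Mul(Add(Mul(93005, Rational(-1, 423418)), 461252), Rational(2373912101, 53104)) = Mul(Add(Rational(-93005, 423418), 461252), Rational(2373912101, 53104)) = Mul(Rational(195302306331, 423418), Rational(2373912101, 53104)) = Rational(463630508352369811431, 22485189472)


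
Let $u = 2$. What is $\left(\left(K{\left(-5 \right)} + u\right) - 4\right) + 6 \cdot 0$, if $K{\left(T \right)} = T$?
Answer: $-7$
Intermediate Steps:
$\left(\left(K{\left(-5 \right)} + u\right) - 4\right) + 6 \cdot 0 = \left(\left(-5 + 2\right) - 4\right) + 6 \cdot 0 = \left(-3 - 4\right) + 0 = -7 + 0 = -7$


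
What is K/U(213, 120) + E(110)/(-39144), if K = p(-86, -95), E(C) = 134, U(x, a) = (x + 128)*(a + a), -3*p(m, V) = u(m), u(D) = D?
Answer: -615277/200221560 ≈ -0.0030730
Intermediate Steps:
p(m, V) = -m/3
U(x, a) = 2*a*(128 + x) (U(x, a) = (128 + x)*(2*a) = 2*a*(128 + x))
K = 86/3 (K = -⅓*(-86) = 86/3 ≈ 28.667)
K/U(213, 120) + E(110)/(-39144) = 86/(3*((2*120*(128 + 213)))) + 134/(-39144) = 86/(3*((2*120*341))) + 134*(-1/39144) = (86/3)/81840 - 67/19572 = (86/3)*(1/81840) - 67/19572 = 43/122760 - 67/19572 = -615277/200221560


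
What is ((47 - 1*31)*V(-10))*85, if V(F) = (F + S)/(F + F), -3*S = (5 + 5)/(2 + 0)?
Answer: 2380/3 ≈ 793.33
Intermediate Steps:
S = -5/3 (S = -(5 + 5)/(3*(2 + 0)) = -10/(3*2) = -⅓*5 = -5/3 ≈ -1.6667)
V(F) = (-5/3 + F)/(2*F) (V(F) = (F - 5/3)/(F + F) = (-5/3 + F)/((2*F)) = (-5/3 + F)*(1/(2*F)) = (-5/3 + F)/(2*F))
((47 - 1*31)*V(-10))*85 = ((47 - 1*31)*((⅙)*(-5 + 3*(-10))/(-10)))*85 = ((47 - 31)*((⅙)*(-⅒)*(-5 - 30)))*85 = (16*((⅙)*(-⅒)*(-35)))*85 = (16*(7/12))*85 = (28/3)*85 = 2380/3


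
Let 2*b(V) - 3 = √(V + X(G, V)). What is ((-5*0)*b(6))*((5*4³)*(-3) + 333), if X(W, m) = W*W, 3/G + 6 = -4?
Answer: 0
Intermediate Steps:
G = -3/10 (G = 3/(-6 - 4) = 3/(-10) = 3*(-⅒) = -3/10 ≈ -0.30000)
X(W, m) = W²
b(V) = 3/2 + √(9/100 + V)/2 (b(V) = 3/2 + √(V + (-3/10)²)/2 = 3/2 + √(V + 9/100)/2 = 3/2 + √(9/100 + V)/2)
((-5*0)*b(6))*((5*4³)*(-3) + 333) = ((-5*0)*(3/2 + √(9 + 100*6)/20))*((5*4³)*(-3) + 333) = (0*(3/2 + √(9 + 600)/20))*((5*64)*(-3) + 333) = (0*(3/2 + √609/20))*(320*(-3) + 333) = 0*(-960 + 333) = 0*(-627) = 0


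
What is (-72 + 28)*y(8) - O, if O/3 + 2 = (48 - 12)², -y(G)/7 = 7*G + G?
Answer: 15830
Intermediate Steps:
y(G) = -56*G (y(G) = -7*(7*G + G) = -56*G)
O = 3882 (O = -6 + 3*(48 - 12)² = -6 + 3*36² = -6 + 3*1296 = -6 + 3888 = 3882)
(-72 + 28)*y(8) - O = (-72 + 28)*(-56*8) - 1*3882 = -44*(-448) - 3882 = 19712 - 3882 = 15830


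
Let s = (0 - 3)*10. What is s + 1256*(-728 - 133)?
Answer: -1081446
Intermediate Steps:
s = -30 (s = -3*10 = -30)
s + 1256*(-728 - 133) = -30 + 1256*(-728 - 133) = -30 + 1256*(-861) = -30 - 1081416 = -1081446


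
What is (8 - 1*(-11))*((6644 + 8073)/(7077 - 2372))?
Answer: 279623/4705 ≈ 59.431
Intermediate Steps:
(8 - 1*(-11))*((6644 + 8073)/(7077 - 2372)) = (8 + 11)*(14717/4705) = 19*(14717*(1/4705)) = 19*(14717/4705) = 279623/4705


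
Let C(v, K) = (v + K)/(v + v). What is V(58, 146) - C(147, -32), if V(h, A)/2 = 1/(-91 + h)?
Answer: -487/1078 ≈ -0.45176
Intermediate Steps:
V(h, A) = 2/(-91 + h)
C(v, K) = (K + v)/(2*v) (C(v, K) = (K + v)/((2*v)) = (K + v)*(1/(2*v)) = (K + v)/(2*v))
V(58, 146) - C(147, -32) = 2/(-91 + 58) - (-32 + 147)/(2*147) = 2/(-33) - 115/(2*147) = 2*(-1/33) - 1*115/294 = -2/33 - 115/294 = -487/1078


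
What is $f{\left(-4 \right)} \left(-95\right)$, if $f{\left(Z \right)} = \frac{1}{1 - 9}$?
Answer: $\frac{95}{8} \approx 11.875$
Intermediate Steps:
$f{\left(Z \right)} = - \frac{1}{8}$ ($f{\left(Z \right)} = \frac{1}{-8} = - \frac{1}{8}$)
$f{\left(-4 \right)} \left(-95\right) = \left(- \frac{1}{8}\right) \left(-95\right) = \frac{95}{8}$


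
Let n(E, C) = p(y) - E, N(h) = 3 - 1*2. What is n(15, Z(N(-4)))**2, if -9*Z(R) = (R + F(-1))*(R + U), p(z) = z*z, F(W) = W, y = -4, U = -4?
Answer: 1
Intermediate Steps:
N(h) = 1 (N(h) = 3 - 2 = 1)
p(z) = z**2
Z(R) = -(-1 + R)*(-4 + R)/9 (Z(R) = -(R - 1)*(R - 4)/9 = -(-1 + R)*(-4 + R)/9)
n(E, C) = 16 - E (n(E, C) = (-4)**2 - E = 16 - E)
n(15, Z(N(-4)))**2 = (16 - 1*15)**2 = (16 - 15)**2 = 1**2 = 1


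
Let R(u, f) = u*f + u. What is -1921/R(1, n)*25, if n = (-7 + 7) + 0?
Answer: -48025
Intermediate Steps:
n = 0 (n = 0 + 0 = 0)
R(u, f) = u + f*u (R(u, f) = f*u + u = u + f*u)
-1921/R(1, n)*25 = -1921/(1 + 0)*25 = -1921/1*25 = -1921*1*25 = -1921*25 = -48025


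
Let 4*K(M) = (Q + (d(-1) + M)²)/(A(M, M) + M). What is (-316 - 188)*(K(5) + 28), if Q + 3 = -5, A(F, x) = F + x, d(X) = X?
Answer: -70896/5 ≈ -14179.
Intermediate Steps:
Q = -8 (Q = -3 - 5 = -8)
K(M) = (-8 + (-1 + M)²)/(12*M) (K(M) = ((-8 + (-1 + M)²)/((M + M) + M))/4 = ((-8 + (-1 + M)²)/(2*M + M))/4 = ((-8 + (-1 + M)²)/((3*M)))/4 = ((-8 + (-1 + M)²)*(1/(3*M)))/4 = ((-8 + (-1 + M)²)/(3*M))/4 = (-8 + (-1 + M)²)/(12*M))
(-316 - 188)*(K(5) + 28) = (-316 - 188)*((1/12)*(-8 + (-1 + 5)²)/5 + 28) = -504*((1/12)*(⅕)*(-8 + 4²) + 28) = -504*((1/12)*(⅕)*(-8 + 16) + 28) = -504*((1/12)*(⅕)*8 + 28) = -504*(2/15 + 28) = -504*422/15 = -70896/5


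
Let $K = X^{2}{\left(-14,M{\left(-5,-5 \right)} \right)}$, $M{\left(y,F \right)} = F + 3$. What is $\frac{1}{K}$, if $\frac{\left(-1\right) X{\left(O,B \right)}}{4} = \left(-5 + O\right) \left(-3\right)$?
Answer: $\frac{1}{51984} \approx 1.9237 \cdot 10^{-5}$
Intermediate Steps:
$M{\left(y,F \right)} = 3 + F$
$X{\left(O,B \right)} = -60 + 12 O$ ($X{\left(O,B \right)} = - 4 \left(-5 + O\right) \left(-3\right) = - 4 \left(15 - 3 O\right) = -60 + 12 O$)
$K = 51984$ ($K = \left(-60 + 12 \left(-14\right)\right)^{2} = \left(-60 - 168\right)^{2} = \left(-228\right)^{2} = 51984$)
$\frac{1}{K} = \frac{1}{51984}$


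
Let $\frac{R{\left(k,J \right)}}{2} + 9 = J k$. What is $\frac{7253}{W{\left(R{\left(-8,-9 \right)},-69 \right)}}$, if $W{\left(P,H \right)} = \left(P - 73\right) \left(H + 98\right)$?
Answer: $\frac{7253}{1537} \approx 4.7189$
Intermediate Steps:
$R{\left(k,J \right)} = -18 + 2 J k$
$W{\left(P,H \right)} = \left(-73 + P\right) \left(98 + H\right)$
$\frac{7253}{W{\left(R{\left(-8,-9 \right)},-69 \right)}} = \frac{7253}{-7154 - -5037 + 98 \left(-18 + 2 \left(-9\right) \left(-8\right)\right) - 69 \left(-18 + 2 \left(-9\right) \left(-8\right)\right)} = \frac{7253}{-7154 + 5037 + 98 \left(-18 + 144\right) - 69 \left(-18 + 144\right)} = \frac{7253}{-7154 + 5037 + 98 \cdot 126 - 8694} = \frac{7253}{-7154 + 5037 + 12348 - 8694} = \frac{7253}{1537}$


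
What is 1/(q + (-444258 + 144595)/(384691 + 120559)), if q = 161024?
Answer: 505250/81357076337 ≈ 6.2103e-6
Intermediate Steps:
1/(q + (-444258 + 144595)/(384691 + 120559)) = 1/(161024 + (-444258 + 144595)/(384691 + 120559)) = 1/(161024 - 299663/505250) = 1/(81357076337/505250) = 505250/81357076337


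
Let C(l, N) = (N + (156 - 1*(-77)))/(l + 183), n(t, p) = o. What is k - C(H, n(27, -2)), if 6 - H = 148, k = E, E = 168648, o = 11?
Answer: 6914324/41 ≈ 1.6864e+5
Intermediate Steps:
n(t, p) = 11
k = 168648
H = -142 (H = 6 - 1*148 = 6 - 148 = -142)
C(l, N) = (233 + N)/(183 + l) (C(l, N) = (N + (156 + 77))/(183 + l) = (N + 233)/(183 + l) = (233 + N)/(183 + l))
k - C(H, n(27, -2)) = 168648 - (233 + 11)/(183 - 142) = 168648 - 244/41 = 6914324/41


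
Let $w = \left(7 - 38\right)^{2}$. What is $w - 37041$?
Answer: $-36080$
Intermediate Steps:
$w = 961$ ($w = \left(-31\right)^{2} = 961$)
$w - 37041 = 961 - 37041 = -36080$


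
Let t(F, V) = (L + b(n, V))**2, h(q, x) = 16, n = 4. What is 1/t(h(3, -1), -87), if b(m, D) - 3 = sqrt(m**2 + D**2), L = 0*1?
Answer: (3 + sqrt(7585))**(-2) ≈ 0.00012321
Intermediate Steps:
L = 0
b(m, D) = 3 + sqrt(D**2 + m**2) (b(m, D) = 3 + sqrt(m**2 + D**2) = 3 + sqrt(D**2 + m**2))
t(F, V) = (3 + sqrt(16 + V**2))**2 (t(F, V) = (0 + (3 + sqrt(V**2 + 4**2)))**2 = (0 + (3 + sqrt(V**2 + 16)))**2 = (0 + (3 + sqrt(16 + V**2)))**2 = (3 + sqrt(16 + V**2))**2)
1/t(h(3, -1), -87) = 1/((3 + sqrt(16 + (-87)**2))**2) = 1/((3 + sqrt(16 + 7569))**2) = 1/((3 + sqrt(7585))**2) = (3 + sqrt(7585))**(-2)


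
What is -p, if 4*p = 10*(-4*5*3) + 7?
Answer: 593/4 ≈ 148.25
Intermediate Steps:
p = -593/4 (p = (10*(-4*5*3) + 7)/4 = (10*(-20*3) + 7)/4 = (10*(-60) + 7)/4 = (-600 + 7)/4 = (1/4)*(-593) = -593/4 ≈ -148.25)
-p = -1*(-593/4) = 593/4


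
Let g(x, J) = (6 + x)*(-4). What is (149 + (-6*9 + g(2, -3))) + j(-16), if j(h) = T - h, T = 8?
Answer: 87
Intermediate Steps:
j(h) = 8 - h
g(x, J) = -24 - 4*x
(149 + (-6*9 + g(2, -3))) + j(-16) = (149 + (-6*9 + (-24 - 4*2))) + (8 - 1*(-16)) = (149 + (-54 + (-24 - 8))) + (8 + 16) = (149 + (-54 - 32)) + 24 = (149 - 86) + 24 = 63 + 24 = 87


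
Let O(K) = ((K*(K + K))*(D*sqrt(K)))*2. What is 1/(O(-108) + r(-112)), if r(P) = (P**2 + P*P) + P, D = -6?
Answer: 1561/528997095184 + 6561*I*sqrt(3)/33062318449 ≈ 2.9509e-9 + 3.4371e-7*I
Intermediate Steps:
O(K) = -24*K**(5/2) (O(K) = ((K*(K + K))*(-6*sqrt(K)))*2 = ((K*(2*K))*(-6*sqrt(K)))*2 = ((2*K**2)*(-6*sqrt(K)))*2 = -12*K**(5/2)*2 = -24*K**(5/2))
r(P) = P + 2*P**2 (r(P) = (P**2 + P**2) + P = 2*P**2 + P = P + 2*P**2)
1/(O(-108) + r(-112)) = 1/(-1679616*I*sqrt(3) - 112*(1 + 2*(-112))) = 1/(-1679616*I*sqrt(3) - 112*(1 - 224)) = 1/(-1679616*I*sqrt(3) - 112*(-223)) = 1/(-1679616*I*sqrt(3) + 24976) = 1/(24976 - 1679616*I*sqrt(3))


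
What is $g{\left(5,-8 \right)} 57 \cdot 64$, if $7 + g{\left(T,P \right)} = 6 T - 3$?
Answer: $72960$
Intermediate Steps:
$g{\left(T,P \right)} = -10 + 6 T$ ($g{\left(T,P \right)} = -7 + \left(6 T - 3\right) = -7 + \left(-3 + 6 T\right) = -10 + 6 T$)
$g{\left(5,-8 \right)} 57 \cdot 64 = \left(-10 + 6 \cdot 5\right) 57 \cdot 64 = \left(-10 + 30\right) 57 \cdot 64 = 20 \cdot 57 \cdot 64 = 1140 \cdot 64 = 72960$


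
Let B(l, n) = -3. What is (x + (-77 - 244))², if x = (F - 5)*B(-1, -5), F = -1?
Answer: 91809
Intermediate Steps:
x = 18 (x = (-1 - 5)*(-3) = -6*(-3) = 18)
(x + (-77 - 244))² = (18 + (-77 - 244))² = (18 - 321)² = (-303)² = 91809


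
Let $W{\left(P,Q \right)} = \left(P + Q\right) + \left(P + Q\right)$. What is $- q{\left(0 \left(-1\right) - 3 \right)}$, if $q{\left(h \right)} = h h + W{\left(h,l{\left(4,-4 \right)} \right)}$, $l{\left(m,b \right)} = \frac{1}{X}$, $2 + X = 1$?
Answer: $-1$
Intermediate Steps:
$X = -1$ ($X = -2 + 1 = -1$)
$l{\left(m,b \right)} = -1$ ($l{\left(m,b \right)} = \frac{1}{-1} = -1$)
$W{\left(P,Q \right)} = 2 P + 2 Q$
$q{\left(h \right)} = -2 + h^{2} + 2 h$ ($q{\left(h \right)} = h h + \left(2 h + 2 \left(-1\right)\right) = h^{2} + \left(2 h - 2\right) = h^{2} + \left(-2 + 2 h\right) = -2 + h^{2} + 2 h$)
$- q{\left(0 \left(-1\right) - 3 \right)} = - (-2 + \left(0 \left(-1\right) - 3\right)^{2} + 2 \left(0 \left(-1\right) - 3\right)) = - (-2 + \left(0 - 3\right)^{2} + 2 \left(0 - 3\right)) = - (-2 + \left(-3\right)^{2} + 2 \left(-3\right)) = - (-2 + 9 - 6) = \left(-1\right) 1 = -1$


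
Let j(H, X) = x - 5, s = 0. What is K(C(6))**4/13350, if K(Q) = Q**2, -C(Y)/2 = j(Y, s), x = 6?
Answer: 128/6675 ≈ 0.019176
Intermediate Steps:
j(H, X) = 1 (j(H, X) = 6 - 5 = 1)
C(Y) = -2 (C(Y) = -2*1 = -2)
K(C(6))**4/13350 = ((-2)**2)**4/13350 = (1/13350)*4**4 = (1/13350)*256 = 128/6675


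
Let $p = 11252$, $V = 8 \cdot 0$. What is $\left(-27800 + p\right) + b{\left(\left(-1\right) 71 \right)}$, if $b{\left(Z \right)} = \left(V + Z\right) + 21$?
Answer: $-16598$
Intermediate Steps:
$V = 0$
$b{\left(Z \right)} = 21 + Z$ ($b{\left(Z \right)} = \left(0 + Z\right) + 21 = Z + 21 = 21 + Z$)
$\left(-27800 + p\right) + b{\left(\left(-1\right) 71 \right)} = \left(-27800 + 11252\right) + \left(21 - 71\right) = -16548 + \left(21 - 71\right) = -16548 - 50 = -16598$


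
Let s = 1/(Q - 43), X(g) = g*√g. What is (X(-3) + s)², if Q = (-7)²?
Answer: -971/36 - I*√3 ≈ -26.972 - 1.732*I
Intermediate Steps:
Q = 49
X(g) = g^(3/2)
s = ⅙ (s = 1/(49 - 43) = 1/6 = ⅙ ≈ 0.16667)
(X(-3) + s)² = ((-3)^(3/2) + ⅙)² = (-3*I*√3 + ⅙)² = (⅙ - 3*I*√3)²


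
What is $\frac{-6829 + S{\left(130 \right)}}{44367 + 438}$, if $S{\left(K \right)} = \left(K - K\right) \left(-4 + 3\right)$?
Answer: $- \frac{6829}{44805} \approx -0.15242$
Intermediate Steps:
$S{\left(K \right)} = 0$ ($S{\left(K \right)} = 0 \left(-1\right) = 0$)
$\frac{-6829 + S{\left(130 \right)}}{44367 + 438} = \frac{-6829 + 0}{44367 + 438} = - \frac{6829}{44805}$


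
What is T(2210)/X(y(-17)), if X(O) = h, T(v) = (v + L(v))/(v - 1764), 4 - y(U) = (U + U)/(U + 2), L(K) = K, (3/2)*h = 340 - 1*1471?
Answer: -85/6467 ≈ -0.013144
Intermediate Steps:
h = -754 (h = 2*(340 - 1*1471)/3 = 2*(340 - 1471)/3 = (⅔)*(-1131) = -754)
y(U) = 4 - 2*U/(2 + U) (y(U) = 4 - (U + U)/(U + 2) = 4 - 2*U/(2 + U))
T(v) = 2*v/(-1764 + v) (T(v) = (v + v)/(v - 1764) = (2*v)/(-1764 + v) = 2*v/(-1764 + v))
X(O) = -754
T(2210)/X(y(-17)) = (2*2210/(-1764 + 2210))/(-754) = (2*2210/446)*(-1/754) = (2*2210*(1/446))*(-1/754) = (2210/223)*(-1/754) = -85/6467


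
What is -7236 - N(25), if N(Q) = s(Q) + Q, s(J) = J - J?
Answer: -7261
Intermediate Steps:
s(J) = 0
N(Q) = Q (N(Q) = 0 + Q = Q)
-7236 - N(25) = -7236 - 1*25 = -7236 - 25 = -7261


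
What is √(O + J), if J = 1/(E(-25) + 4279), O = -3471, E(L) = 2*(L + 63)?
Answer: 2*I*√16457767105/4355 ≈ 58.915*I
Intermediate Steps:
E(L) = 126 + 2*L (E(L) = 2*(63 + L) = 126 + 2*L)
J = 1/4355 (J = 1/((126 + 2*(-25)) + 4279) = 1/((126 - 50) + 4279) = 1/(76 + 4279) = 1/4355 ≈ 0.00022962)
√(O + J) = √(-3471 + 1/4355) = √(-15116204/4355) = 2*I*√16457767105/4355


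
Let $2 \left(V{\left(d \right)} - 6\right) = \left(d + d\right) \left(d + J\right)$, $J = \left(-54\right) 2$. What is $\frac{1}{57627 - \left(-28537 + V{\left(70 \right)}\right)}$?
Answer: $\frac{1}{88818} \approx 1.1259 \cdot 10^{-5}$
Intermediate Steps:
$J = -108$
$V{\left(d \right)} = 6 + d \left(-108 + d\right)$ ($V{\left(d \right)} = 6 + \frac{\left(d + d\right) \left(d - 108\right)}{2} = 6 + \frac{2 d \left(-108 + d\right)}{2} = 6 + d \left(-108 + d\right)$)
$\frac{1}{57627 - \left(-28537 + V{\left(70 \right)}\right)} = \frac{1}{57627 + \left(28537 - \left(6 + 70^{2} - 7560\right)\right)} = \frac{1}{57627 + \left(28537 - \left(6 + 4900 - 7560\right)\right)} = \frac{1}{57627 + \left(28537 - -2654\right)} = \frac{1}{57627 + \left(28537 + 2654\right)} = \frac{1}{57627 + 31191} = \frac{1}{88818}$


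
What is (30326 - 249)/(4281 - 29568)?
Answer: -30077/25287 ≈ -1.1894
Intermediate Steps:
(30326 - 249)/(4281 - 29568) = 30077/(-25287) = 30077*(-1/25287) = -30077/25287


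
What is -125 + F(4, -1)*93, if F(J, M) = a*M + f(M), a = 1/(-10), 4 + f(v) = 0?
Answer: -4877/10 ≈ -487.70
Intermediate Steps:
f(v) = -4 (f(v) = -4 + 0 = -4)
a = -⅒ ≈ -0.10000
F(J, M) = -4 - M/10 (F(J, M) = -M/10 - 4 = -4 - M/10)
-125 + F(4, -1)*93 = -125 + (-4 - ⅒*(-1))*93 = -125 + (-4 + ⅒)*93 = -125 - 39/10*93 = -125 - 3627/10 = -4877/10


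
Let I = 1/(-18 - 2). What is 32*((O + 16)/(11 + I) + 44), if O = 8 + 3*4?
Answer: 110464/73 ≈ 1513.2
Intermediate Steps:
O = 20 (O = 8 + 12 = 20)
I = -1/20 (I = 1/(-20) = -1/20 ≈ -0.050000)
32*((O + 16)/(11 + I) + 44) = 32*((20 + 16)/(11 - 1/20) + 44) = 32*(36/(219/20) + 44) = 32*(36*(20/219) + 44) = 32*(240/73 + 44) = 32*(3452/73) = 110464/73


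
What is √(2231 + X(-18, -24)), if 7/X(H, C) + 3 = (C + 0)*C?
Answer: √732506010/573 ≈ 47.234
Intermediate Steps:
X(H, C) = 7/(-3 + C²) (X(H, C) = 7/(-3 + (C + 0)*C) = 7/(-3 + C*C) = 7/(-3 + C²))
√(2231 + X(-18, -24)) = √(2231 + 7/(-3 + (-24)²)) = √(2231 + 7/(-3 + 576)) = √(2231 + 7/573) = √(1278370/573) = √732506010/573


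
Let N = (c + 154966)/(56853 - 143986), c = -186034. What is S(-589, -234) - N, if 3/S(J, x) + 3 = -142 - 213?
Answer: -11383743/31193614 ≈ -0.36494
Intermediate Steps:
S(J, x) = -3/358 (S(J, x) = 3/(-3 + (-142 - 213)) = 3/(-3 - 355) = 3/(-358) = 3*(-1/358) = -3/358)
N = 31068/87133 (N = (-186034 + 154966)/(56853 - 143986) = -31068/(-87133) = -31068*(-1/87133) = 31068/87133 ≈ 0.35656)
S(-589, -234) - N = -3/358 - 1*31068/87133 = -3/358 - 31068/87133 = -11383743/31193614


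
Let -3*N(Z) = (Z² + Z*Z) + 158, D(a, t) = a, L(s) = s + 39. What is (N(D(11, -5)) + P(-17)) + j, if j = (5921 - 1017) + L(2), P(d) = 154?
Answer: 14897/3 ≈ 4965.7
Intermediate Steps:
L(s) = 39 + s
N(Z) = -158/3 - 2*Z²/3 (N(Z) = -((Z² + Z*Z) + 158)/3 = -((Z² + Z²) + 158)/3 = -(2*Z² + 158)/3 = -(158 + 2*Z²)/3 = -158/3 - 2*Z²/3)
j = 4945 (j = (5921 - 1017) + (39 + 2) = 4904 + 41 = 4945)
(N(D(11, -5)) + P(-17)) + j = ((-158/3 - ⅔*11²) + 154) + 4945 = ((-158/3 - ⅔*121) + 154) + 4945 = ((-158/3 - 242/3) + 154) + 4945 = (-400/3 + 154) + 4945 = 62/3 + 4945 = 14897/3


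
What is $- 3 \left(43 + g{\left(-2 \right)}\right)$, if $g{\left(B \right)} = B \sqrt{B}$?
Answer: $-129 + 6 i \sqrt{2} \approx -129.0 + 8.4853 i$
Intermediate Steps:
$g{\left(B \right)} = B^{\frac{3}{2}}$
$- 3 \left(43 + g{\left(-2 \right)}\right) = - 3 \left(43 + \left(-2\right)^{\frac{3}{2}}\right) = - 3 \left(43 - 2 i \sqrt{2}\right) = -129 + 6 i \sqrt{2}$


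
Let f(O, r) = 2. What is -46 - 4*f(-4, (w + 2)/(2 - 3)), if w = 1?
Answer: -54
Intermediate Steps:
-46 - 4*f(-4, (w + 2)/(2 - 3)) = -46 - 4*2 = -46 - 8 = -54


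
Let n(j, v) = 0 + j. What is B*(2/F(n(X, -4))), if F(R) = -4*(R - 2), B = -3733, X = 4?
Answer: 3733/4 ≈ 933.25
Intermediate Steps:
n(j, v) = j
F(R) = 8 - 4*R (F(R) = -4*(-2 + R) = 8 - 4*R)
B*(2/F(n(X, -4))) = -7466/(8 - 4*4) = -7466/(8 - 16) = -7466/(-8) = -7466*(-1)/8 = -3733*(-1/4) = 3733/4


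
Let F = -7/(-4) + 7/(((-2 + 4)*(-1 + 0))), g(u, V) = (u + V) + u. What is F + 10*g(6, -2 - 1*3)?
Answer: 273/4 ≈ 68.250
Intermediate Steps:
g(u, V) = V + 2*u (g(u, V) = (V + u) + u = V + 2*u)
F = -7/4 (F = -7*(-1/4) + 7/((2*(-1))) = 7/4 + 7/(-2) = 7/4 + 7*(-1/2) = 7/4 - 7/2 = -7/4 ≈ -1.7500)
F + 10*g(6, -2 - 1*3) = -7/4 + 10*((-2 - 1*3) + 2*6) = -7/4 + 10*((-2 - 3) + 12) = -7/4 + 10*(-5 + 12) = -7/4 + 10*7 = -7/4 + 70 = 273/4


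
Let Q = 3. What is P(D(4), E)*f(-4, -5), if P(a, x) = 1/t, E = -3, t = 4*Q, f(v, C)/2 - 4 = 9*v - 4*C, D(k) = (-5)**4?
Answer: -2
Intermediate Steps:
D(k) = 625
f(v, C) = 8 - 8*C + 18*v (f(v, C) = 8 + 2*(9*v - 4*C) = 8 + 2*(-4*C + 9*v) = 8 + (-8*C + 18*v) = 8 - 8*C + 18*v)
t = 12 (t = 4*3 = 12)
P(a, x) = 1/12
P(D(4), E)*f(-4, -5) = (8 - 8*(-5) + 18*(-4))/12 = (8 + 40 - 72)/12 = (1/12)*(-24) = -2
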